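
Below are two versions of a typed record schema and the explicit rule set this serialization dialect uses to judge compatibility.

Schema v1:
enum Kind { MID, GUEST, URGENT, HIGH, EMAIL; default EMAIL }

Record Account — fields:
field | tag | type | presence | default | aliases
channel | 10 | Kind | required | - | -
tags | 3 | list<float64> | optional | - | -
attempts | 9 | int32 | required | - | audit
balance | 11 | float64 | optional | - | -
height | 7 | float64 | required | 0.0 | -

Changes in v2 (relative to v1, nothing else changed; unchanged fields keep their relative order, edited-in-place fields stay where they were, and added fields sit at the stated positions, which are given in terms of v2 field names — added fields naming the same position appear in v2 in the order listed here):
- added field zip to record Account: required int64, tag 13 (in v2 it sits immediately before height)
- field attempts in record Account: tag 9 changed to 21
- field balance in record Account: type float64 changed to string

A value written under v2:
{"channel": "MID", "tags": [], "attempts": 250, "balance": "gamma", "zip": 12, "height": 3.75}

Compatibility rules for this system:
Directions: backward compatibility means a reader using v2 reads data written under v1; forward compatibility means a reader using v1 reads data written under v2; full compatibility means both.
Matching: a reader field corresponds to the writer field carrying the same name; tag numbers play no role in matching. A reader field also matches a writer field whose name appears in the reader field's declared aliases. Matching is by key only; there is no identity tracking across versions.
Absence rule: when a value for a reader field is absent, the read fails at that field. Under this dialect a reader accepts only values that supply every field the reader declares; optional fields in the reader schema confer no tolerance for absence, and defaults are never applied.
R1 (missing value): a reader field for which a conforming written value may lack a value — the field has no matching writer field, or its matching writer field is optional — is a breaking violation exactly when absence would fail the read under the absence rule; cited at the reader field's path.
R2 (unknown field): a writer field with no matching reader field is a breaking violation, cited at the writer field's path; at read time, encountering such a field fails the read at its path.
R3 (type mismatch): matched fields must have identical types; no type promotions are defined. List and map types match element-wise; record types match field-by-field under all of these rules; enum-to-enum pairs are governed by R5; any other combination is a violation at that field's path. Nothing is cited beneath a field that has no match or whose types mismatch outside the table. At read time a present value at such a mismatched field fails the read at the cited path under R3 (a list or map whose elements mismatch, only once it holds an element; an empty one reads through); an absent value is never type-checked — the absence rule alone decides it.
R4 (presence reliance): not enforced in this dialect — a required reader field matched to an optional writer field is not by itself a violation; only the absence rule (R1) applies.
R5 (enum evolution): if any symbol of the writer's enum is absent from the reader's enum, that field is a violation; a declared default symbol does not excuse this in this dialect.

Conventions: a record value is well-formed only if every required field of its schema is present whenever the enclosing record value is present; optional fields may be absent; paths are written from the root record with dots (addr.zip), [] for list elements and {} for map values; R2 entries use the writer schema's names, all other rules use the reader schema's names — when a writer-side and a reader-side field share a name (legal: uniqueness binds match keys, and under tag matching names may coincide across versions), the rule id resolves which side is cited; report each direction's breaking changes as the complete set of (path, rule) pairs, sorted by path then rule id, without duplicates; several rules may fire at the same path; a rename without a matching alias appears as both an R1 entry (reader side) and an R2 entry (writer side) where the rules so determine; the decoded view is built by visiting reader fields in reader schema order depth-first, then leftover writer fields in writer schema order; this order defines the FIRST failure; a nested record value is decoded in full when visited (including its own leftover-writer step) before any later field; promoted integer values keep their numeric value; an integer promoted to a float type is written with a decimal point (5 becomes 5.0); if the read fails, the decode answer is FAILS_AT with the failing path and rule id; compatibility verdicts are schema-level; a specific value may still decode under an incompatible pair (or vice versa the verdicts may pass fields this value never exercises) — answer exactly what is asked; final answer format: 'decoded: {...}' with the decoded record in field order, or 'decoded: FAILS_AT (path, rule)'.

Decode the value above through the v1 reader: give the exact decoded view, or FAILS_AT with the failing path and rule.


arrows below run writer -> reader for Account
decode walk for Account under reader schema v1:
  channel := "MID"
  tags := []
  attempts := 250
  read fails at balance under R3
  => FAILS_AT (balance, R3)
diffs on Account not affecting the asked answer:
  added field zip to record Account: required int64, tag 13 (in v2 it sits immediately before height) -> a verdict-level change on Account — the shown value reads the same
  field attempts in record Account: tag 9 changed to 21 -> fires no rule on Account under this dialect and leaves the result unchanged

decoded: FAILS_AT (balance, R3)


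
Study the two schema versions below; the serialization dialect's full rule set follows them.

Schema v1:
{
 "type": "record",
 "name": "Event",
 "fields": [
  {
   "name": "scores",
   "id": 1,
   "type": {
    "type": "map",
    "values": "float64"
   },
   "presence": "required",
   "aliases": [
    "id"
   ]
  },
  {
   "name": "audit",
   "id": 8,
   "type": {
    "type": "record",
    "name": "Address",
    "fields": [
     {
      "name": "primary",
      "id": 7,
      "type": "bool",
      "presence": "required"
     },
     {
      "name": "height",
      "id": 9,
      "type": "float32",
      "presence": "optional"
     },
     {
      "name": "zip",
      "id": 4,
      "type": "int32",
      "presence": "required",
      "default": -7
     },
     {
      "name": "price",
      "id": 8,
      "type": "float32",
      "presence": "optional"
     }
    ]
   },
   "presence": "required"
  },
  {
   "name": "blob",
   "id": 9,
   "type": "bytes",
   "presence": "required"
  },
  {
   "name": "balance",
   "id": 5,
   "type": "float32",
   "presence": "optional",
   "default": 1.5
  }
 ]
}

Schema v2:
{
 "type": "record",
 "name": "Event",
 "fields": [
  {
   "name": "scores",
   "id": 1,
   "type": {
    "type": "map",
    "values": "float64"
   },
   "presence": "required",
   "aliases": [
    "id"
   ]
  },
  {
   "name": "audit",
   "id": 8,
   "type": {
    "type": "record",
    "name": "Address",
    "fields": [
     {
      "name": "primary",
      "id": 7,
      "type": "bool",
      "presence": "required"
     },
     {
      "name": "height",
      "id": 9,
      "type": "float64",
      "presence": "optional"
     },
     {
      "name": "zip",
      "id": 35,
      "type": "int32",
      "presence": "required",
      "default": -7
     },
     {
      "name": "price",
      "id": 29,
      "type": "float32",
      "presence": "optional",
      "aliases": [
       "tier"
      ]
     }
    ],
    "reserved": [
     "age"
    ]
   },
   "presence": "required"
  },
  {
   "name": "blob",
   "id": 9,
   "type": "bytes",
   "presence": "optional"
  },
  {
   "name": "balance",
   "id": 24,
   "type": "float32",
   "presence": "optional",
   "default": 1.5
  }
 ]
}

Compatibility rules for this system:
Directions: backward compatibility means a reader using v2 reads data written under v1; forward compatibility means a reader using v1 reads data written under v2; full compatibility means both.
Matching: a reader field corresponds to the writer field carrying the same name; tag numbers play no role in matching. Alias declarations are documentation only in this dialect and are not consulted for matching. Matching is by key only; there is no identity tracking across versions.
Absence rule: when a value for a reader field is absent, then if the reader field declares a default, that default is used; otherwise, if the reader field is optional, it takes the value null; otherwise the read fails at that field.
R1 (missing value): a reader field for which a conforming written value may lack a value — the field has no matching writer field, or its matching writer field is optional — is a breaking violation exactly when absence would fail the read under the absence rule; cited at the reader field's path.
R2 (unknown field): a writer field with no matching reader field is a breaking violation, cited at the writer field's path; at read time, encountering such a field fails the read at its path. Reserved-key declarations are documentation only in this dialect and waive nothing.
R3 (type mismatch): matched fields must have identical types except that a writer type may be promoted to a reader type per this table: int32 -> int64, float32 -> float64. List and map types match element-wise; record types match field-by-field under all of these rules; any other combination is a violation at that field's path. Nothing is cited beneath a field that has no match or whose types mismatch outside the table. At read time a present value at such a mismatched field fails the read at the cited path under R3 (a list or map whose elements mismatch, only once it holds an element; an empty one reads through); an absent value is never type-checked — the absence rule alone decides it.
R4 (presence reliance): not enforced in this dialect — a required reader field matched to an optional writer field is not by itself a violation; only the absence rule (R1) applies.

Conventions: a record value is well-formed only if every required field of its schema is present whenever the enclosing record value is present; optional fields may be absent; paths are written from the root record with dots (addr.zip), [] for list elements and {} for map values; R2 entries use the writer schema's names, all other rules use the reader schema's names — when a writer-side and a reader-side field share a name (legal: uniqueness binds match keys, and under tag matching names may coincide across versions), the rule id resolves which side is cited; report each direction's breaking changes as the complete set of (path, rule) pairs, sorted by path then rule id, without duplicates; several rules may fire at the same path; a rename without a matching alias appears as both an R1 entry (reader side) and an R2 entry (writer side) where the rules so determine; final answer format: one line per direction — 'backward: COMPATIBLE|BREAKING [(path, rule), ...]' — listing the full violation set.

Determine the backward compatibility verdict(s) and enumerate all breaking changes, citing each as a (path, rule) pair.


backward: COMPATIBLE []

in Event below, arrows point writer -> reader
backward analysis of Event with v2 as reader and v1 as writer:
  scores: paired with writer scores (map<string, float64> -> map<string, float64>; writer required)
  audit: paired with writer audit (Address -> Address; writer required)
  blob: paired with writer blob (bytes -> bytes; writer required)
  balance: paired with writer balance (float32 -> float32; writer optional)
  audit.primary: paired with writer audit.primary (bool -> bool; writer required)
  audit.height: paired with writer audit.height (float32 -> float64; writer optional)
  audit.zip: paired with writer audit.zip (int32 -> int32; writer required)
  audit.price: paired with writer audit.price (float32 -> float32; writer optional)
  => backward: COMPATIBLE
remaining Event differences; none change what is asked:
  field zip in record Address: tag 4 changed to 35 -> no rule fires on it in Event's dialect; the asked verdict holds
  field blob in record Event: required changed to optional -> its effect on Event is confined to the forward direction, not asked
  field balance in record Event: tag 5 changed to 24 -> no rule fires on it in Event's dialect; the asked verdict holds
  field height in record Address: type float32 changed to float64 -> its effect on Event is confined to the forward direction, not asked
  field price in record Address: tag 8 changed to 29 -> no rule fires on it in Event's dialect; the asked verdict holds


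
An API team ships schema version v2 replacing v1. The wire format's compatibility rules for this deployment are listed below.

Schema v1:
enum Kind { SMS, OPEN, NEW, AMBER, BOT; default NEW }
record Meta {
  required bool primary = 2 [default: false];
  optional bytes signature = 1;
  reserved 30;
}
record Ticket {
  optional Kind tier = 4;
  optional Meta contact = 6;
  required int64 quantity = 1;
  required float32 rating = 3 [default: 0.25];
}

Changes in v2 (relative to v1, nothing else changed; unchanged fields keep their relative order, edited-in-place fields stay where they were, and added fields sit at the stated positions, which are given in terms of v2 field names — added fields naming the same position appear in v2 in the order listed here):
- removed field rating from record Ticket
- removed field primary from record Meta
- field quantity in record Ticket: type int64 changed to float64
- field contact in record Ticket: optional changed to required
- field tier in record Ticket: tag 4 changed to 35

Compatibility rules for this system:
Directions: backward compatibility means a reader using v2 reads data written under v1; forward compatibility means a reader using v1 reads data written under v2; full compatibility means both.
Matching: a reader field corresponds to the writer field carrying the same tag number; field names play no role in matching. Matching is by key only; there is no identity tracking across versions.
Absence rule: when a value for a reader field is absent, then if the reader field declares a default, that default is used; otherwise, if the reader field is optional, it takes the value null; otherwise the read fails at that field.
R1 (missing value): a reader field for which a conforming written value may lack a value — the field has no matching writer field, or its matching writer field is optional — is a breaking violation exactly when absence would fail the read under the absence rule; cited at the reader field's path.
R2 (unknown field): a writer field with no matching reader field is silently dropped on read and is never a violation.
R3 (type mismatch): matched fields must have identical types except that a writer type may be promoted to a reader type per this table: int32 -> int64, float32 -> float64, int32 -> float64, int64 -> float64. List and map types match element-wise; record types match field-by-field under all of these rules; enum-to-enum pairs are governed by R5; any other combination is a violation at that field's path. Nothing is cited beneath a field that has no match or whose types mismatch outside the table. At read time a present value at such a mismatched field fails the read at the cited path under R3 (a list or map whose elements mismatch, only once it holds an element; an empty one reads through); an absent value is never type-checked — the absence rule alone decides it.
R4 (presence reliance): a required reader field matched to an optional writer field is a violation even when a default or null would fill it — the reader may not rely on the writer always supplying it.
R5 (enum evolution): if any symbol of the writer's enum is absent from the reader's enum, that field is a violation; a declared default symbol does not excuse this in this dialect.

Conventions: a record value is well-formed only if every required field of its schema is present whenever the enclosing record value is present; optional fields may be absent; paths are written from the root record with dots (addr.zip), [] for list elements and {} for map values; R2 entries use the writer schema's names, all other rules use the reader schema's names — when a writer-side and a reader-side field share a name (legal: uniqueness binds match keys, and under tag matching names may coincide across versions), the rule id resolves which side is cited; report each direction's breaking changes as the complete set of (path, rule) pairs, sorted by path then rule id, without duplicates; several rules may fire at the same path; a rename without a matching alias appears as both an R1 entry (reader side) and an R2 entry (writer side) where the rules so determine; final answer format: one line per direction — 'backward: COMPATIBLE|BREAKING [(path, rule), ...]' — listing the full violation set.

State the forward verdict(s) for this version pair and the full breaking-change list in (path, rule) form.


forward: BREAKING [(quantity, R3)]

arrows below run writer -> reader for Ticket
forward on Ticket — v1 reading data written by v2:
  tier: no writer match
  contact: Meta -> Meta, writer required; from contact
  quantity: float64 -> int64, writer required; from quantity
  rating: no writer match
  tier (writer side), unknown to reader
  contact.primary: no writer match
  contact.signature: bytes -> bytes, writer optional; from contact.signature
  R3 fires at quantity
  forward on Ticket therefore BREAKING (1)
the rest of the Ticket diff is inert for this question:
  removed field rating from record Ticket -> inert for the asked Ticket verdict: nothing fires
  removed field primary from record Meta -> inert for the asked Ticket verdict: nothing fires
  field contact in record Ticket: optional changed to required -> its effect on Ticket is confined to the backward direction, not asked
  field tier in record Ticket: tag 4 changed to 35 -> inert for the asked Ticket verdict: nothing fires


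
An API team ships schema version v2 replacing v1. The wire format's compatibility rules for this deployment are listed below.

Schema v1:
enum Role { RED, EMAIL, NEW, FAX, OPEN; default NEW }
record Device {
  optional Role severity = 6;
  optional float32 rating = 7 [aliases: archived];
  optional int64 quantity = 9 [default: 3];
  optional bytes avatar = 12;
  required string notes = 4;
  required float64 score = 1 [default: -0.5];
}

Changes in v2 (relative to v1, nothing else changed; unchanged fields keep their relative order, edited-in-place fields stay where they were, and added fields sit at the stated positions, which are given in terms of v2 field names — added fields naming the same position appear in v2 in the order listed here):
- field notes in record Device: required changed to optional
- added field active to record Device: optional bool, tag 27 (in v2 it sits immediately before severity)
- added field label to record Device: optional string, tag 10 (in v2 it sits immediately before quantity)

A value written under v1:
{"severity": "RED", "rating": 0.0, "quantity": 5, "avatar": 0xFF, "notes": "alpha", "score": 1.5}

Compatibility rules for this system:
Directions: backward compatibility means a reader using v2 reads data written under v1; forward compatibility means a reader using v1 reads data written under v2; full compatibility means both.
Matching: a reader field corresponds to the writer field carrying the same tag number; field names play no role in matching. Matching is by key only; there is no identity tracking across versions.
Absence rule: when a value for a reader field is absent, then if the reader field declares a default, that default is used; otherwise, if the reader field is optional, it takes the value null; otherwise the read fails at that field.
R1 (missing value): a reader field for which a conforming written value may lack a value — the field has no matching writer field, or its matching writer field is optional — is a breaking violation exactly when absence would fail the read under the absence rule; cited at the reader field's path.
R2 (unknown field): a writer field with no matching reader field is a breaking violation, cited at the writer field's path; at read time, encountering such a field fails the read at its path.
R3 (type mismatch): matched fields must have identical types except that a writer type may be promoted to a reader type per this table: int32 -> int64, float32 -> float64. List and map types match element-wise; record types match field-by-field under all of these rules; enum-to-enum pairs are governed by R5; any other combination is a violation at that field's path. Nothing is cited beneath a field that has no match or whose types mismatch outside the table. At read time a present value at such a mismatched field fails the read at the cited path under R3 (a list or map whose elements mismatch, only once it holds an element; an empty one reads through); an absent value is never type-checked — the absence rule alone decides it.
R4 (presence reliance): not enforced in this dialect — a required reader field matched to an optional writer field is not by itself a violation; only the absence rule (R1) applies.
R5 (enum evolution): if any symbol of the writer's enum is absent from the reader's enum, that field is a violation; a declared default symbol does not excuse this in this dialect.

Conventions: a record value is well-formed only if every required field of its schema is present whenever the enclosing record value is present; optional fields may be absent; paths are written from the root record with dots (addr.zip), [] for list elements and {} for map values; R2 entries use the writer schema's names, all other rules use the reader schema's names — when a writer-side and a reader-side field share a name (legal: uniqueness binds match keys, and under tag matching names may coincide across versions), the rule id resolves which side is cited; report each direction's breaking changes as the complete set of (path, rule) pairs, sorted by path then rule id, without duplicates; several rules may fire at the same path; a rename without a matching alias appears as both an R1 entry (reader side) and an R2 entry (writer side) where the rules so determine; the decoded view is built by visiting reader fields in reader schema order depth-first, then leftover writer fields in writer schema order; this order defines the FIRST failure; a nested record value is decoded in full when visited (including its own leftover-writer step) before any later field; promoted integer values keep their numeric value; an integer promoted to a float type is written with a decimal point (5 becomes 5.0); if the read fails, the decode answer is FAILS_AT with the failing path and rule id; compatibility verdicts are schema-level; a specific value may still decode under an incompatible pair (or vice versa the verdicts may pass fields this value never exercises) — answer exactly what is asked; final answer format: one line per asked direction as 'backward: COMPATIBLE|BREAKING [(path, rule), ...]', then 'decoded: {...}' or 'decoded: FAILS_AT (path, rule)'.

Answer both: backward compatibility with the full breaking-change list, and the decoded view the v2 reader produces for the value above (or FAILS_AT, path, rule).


in Device below, arrows point writer -> reader
backward analysis of Device with v2 as reader and v1 as writer:
  no writer field matches reader active
  severity: paired with writer severity (Role -> Role; writer optional)
  rating: paired with writer rating (float32 -> float32; writer optional)
  no writer field matches reader label
  quantity: paired with writer quantity (int64 -> int64; writer optional)
  avatar: paired with writer avatar (bytes -> bytes; writer optional)
  notes: paired with writer notes (string -> string; writer required)
  score: paired with writer score (float64 -> float64; writer required)
  => no violations; backward on Device: COMPATIBLE
decoding the Device value with the v2 reader:
  active := null (not supplied -> null)
  severity := "RED"
  rating := 0.0
  label := null (not supplied -> null)
  quantity := 5
  avatar := 0xFF
  notes := "alpha"
  score := 1.5
  => decoded: {"active": null, "severity": "RED", "rating": 0.0, "label": null, "quantity": 5, "avatar": 0xFF, "notes": "alpha", "score": 1.5}
the rest of the Device diff is inert for this question:
  field notes in record Device: required changed to optional -> its effect on Device is confined to the forward direction, not asked

backward: COMPATIBLE []; decoded: {"active": null, "severity": "RED", "rating": 0.0, "label": null, "quantity": 5, "avatar": 0xFF, "notes": "alpha", "score": 1.5}


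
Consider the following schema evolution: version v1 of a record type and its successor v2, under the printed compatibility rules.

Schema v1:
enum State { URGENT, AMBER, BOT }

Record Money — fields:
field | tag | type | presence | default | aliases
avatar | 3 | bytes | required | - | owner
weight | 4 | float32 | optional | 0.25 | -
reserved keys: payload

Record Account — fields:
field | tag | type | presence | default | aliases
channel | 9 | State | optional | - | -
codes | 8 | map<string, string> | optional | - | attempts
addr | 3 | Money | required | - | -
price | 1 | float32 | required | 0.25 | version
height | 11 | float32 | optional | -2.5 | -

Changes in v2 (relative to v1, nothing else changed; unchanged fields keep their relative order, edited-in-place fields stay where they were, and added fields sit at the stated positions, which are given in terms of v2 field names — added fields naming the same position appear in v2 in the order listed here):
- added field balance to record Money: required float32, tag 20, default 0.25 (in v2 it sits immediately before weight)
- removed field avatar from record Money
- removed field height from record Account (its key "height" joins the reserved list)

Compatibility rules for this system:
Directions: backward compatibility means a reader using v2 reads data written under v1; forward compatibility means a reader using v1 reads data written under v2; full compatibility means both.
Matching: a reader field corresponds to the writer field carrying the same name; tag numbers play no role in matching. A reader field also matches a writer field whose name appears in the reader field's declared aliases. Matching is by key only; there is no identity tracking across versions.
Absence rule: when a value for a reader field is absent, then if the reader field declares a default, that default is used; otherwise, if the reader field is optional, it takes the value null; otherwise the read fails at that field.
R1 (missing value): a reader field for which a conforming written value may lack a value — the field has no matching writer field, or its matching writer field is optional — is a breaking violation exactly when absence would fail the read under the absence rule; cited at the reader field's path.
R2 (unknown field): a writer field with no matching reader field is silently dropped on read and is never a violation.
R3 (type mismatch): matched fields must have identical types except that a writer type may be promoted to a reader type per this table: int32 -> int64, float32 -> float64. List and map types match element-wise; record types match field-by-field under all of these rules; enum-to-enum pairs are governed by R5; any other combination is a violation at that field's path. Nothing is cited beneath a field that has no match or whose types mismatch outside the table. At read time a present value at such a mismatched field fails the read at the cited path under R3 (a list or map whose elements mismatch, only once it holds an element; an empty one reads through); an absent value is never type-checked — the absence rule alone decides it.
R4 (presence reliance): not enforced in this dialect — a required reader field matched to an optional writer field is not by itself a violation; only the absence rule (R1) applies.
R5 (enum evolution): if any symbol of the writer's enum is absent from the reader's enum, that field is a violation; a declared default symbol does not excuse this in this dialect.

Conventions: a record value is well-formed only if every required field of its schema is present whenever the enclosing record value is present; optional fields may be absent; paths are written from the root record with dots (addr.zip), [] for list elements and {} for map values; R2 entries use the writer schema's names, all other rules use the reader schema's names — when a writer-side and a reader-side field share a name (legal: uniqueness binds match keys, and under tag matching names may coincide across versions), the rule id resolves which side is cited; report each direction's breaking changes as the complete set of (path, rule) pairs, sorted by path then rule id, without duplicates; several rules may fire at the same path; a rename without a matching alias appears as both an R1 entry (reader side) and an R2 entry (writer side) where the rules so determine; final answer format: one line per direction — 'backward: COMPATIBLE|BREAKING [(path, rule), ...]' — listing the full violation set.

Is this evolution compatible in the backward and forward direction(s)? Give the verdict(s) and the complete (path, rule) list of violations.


backward: COMPATIBLE []; forward: BREAKING [(addr.avatar, R1)]

each type pair in Account: writer, then reader
checking backward for Account: reader v2 against writer v1:
  channel: paired with writer channel (State -> State; writer optional)
  codes: paired with writer codes (map<string, string> -> map<string, string>; writer optional)
  addr: paired with writer addr (Money -> Money; writer required)
  price: paired with writer price (float32 -> float32; writer required)
  leftover writer field: height
  addr.balance: no writer-side match
  addr.weight: paired with writer addr.weight (float32 -> float32; writer optional)
  leftover writer field: addr.avatar
  => no violations; backward on Account: COMPATIBLE
checking forward for Account: reader v1 against writer v2:
  channel: paired with writer channel (State -> State; writer optional)
  codes: paired with writer codes (map<string, string> -> map<string, string>; writer optional)
  addr: paired with writer addr (Money -> Money; writer required)
  price: paired with writer price (float32 -> float32; writer required)
  height: no writer-side match
  addr.avatar: no writer-side match
  addr.weight: paired with writer addr.weight (float32 -> float32; writer optional)
  leftover writer field: addr.balance
  violation R1 at addr.avatar
  => forward verdict for Account: BREAKING, 1 violation(s)


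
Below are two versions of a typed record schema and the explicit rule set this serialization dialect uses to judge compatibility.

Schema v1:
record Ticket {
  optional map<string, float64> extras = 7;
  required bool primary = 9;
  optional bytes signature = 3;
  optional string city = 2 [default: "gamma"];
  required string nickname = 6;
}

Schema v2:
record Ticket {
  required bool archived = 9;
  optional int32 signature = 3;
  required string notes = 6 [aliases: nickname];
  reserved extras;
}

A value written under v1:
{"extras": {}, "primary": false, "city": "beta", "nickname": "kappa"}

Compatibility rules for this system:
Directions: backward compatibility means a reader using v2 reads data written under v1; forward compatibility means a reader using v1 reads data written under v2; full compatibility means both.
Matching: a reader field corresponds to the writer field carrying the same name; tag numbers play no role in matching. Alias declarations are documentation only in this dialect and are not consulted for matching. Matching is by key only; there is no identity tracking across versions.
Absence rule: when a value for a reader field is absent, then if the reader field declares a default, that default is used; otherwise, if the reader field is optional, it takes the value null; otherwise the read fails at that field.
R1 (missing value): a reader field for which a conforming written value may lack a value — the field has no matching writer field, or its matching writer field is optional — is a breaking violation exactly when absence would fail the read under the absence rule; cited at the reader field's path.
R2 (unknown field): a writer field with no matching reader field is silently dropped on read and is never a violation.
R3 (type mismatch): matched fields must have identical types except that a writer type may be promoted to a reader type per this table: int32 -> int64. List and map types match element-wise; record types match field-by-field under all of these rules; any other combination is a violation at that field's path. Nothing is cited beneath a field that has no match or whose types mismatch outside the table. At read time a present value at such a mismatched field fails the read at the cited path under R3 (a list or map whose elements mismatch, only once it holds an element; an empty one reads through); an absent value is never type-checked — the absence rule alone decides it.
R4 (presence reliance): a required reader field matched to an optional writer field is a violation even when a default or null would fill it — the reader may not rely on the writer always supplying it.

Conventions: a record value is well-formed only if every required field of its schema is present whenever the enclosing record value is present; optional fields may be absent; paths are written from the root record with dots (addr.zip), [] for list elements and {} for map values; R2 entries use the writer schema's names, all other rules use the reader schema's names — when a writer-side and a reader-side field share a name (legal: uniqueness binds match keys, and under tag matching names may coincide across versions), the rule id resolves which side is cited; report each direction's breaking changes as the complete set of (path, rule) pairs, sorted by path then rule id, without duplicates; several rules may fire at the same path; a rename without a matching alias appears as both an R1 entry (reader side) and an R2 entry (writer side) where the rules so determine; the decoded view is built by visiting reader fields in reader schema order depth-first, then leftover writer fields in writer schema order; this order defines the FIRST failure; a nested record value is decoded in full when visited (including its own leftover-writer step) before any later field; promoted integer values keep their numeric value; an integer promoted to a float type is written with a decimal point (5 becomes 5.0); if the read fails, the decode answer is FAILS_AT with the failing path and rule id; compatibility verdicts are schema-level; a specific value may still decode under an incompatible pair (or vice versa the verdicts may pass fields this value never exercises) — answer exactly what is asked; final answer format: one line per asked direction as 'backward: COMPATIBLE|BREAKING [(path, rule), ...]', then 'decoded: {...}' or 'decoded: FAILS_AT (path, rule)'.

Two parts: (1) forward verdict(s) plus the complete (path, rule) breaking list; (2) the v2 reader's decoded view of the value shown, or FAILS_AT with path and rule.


forward: BREAKING [(nickname, R1), (primary, R1), (signature, R3)]; decoded: FAILS_AT (archived, R1)

the writer's type comes first in each Ticket pair
forward pass over Ticket, reader schema v1, writer schema v2:
  extras has no writer counterpart
  primary has no writer counterpart
  signature: paired with writer signature (int32 -> bytes; writer optional)
  city has no writer counterpart
  nickname has no writer counterpart
  archived (writer side), unknown to reader
  notes (writer side), unknown to reader
  breaking: (nickname, R1)
  breaking: (primary, R1)
  breaking: (signature, R3)
  forward on Ticket therefore BREAKING (3)
migrating the Ticket value to v2:
  read fails at archived under R1 (no fill)
  => FAILS_AT (archived, R1)
the rest of the Ticket diff is inert for this question:
  removed field extras from record Ticket (its key "extras" joins the reserved list) -> no rule fires on it in Ticket's dialect; the asked verdict holds
  removed field city from record Ticket -> no rule fires on it in Ticket's dialect; the asked verdict holds


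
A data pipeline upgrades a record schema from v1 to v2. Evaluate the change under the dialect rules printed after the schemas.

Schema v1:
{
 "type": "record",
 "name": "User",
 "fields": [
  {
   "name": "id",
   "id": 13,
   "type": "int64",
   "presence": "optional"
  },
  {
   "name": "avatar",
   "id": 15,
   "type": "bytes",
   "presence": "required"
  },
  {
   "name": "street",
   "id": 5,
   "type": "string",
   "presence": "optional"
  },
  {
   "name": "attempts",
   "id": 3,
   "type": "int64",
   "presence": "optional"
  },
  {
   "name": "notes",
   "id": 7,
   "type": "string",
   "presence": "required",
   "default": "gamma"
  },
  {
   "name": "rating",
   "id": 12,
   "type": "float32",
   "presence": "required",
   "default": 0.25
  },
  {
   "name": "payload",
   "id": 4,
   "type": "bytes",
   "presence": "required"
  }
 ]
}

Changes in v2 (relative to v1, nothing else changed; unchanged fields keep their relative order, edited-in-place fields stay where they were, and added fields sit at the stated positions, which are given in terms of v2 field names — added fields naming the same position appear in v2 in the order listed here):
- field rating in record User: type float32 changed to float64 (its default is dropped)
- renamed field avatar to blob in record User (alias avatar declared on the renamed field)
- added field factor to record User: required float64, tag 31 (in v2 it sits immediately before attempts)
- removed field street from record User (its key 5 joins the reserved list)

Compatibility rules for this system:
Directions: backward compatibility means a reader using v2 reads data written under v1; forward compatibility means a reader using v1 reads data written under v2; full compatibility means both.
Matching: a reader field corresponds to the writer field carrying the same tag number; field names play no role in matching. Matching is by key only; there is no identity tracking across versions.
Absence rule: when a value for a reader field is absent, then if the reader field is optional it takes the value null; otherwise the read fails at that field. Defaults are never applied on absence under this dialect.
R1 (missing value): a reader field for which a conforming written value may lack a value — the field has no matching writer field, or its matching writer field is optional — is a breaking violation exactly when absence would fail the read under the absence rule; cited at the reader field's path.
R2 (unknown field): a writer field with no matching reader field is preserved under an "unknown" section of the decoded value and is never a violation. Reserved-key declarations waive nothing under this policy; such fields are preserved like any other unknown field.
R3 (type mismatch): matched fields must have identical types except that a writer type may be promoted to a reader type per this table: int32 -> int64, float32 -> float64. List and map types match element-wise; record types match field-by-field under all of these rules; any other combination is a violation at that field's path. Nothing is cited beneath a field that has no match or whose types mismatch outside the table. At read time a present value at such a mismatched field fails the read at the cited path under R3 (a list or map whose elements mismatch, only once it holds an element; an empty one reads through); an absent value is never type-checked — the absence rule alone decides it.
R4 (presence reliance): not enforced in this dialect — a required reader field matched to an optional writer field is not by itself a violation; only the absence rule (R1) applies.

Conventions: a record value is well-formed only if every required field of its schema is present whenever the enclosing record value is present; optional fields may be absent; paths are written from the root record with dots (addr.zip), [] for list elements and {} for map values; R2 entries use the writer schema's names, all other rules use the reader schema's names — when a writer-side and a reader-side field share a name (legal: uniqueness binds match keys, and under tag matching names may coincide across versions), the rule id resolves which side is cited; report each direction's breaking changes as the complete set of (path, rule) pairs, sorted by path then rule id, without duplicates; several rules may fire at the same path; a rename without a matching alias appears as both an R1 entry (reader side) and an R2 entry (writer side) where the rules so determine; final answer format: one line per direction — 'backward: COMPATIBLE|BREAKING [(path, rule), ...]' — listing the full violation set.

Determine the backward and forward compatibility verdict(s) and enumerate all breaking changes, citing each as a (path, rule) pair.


backward: BREAKING [(factor, R1)]; forward: BREAKING [(rating, R3)]

each type pair in User: writer, then reader
checking backward for User: reader v2 against writer v1:
  id <- id (int64 -> int64, writer optional)
  blob <- avatar (bytes -> bytes, writer required)
  factor: no writer match
  attempts <- attempts (int64 -> int64, writer optional)
  notes <- notes (string -> string, writer required)
  rating <- rating (float32 -> float64, writer required)
  payload <- payload (bytes -> bytes, writer required)
  writer street: unknown to reader
  R1 fires at factor
  backward on User therefore BREAKING (1)
checking forward for User: reader v1 against writer v2:
  id <- id (int64 -> int64, writer optional)
  avatar <- blob (bytes -> bytes, writer required)
  street: no writer match
  attempts <- attempts (int64 -> int64, writer optional)
  notes <- notes (string -> string, writer required)
  rating <- rating (float64 -> float32, writer required)
  payload <- payload (bytes -> bytes, writer required)
  writer factor: unknown to reader
  R3 fires at rating
  forward on User therefore BREAKING (1)
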